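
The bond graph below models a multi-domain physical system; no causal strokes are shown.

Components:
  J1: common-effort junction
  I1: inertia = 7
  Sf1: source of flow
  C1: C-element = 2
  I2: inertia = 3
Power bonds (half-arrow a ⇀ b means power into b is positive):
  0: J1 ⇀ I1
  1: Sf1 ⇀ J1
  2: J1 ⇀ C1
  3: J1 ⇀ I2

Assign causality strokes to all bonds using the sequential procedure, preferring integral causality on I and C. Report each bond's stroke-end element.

b0 →I1
b1 →Sf1
b2 →J1
b3 →I2

b1 →Sf1  (Sf1 fixes flow; stroke at Sf1)
b0 →I1  (I1: I, integral causality)
b2 →J1  (C1 integral (e out))
b3 →I2  (J1: bond 2 brought effort, rest push out)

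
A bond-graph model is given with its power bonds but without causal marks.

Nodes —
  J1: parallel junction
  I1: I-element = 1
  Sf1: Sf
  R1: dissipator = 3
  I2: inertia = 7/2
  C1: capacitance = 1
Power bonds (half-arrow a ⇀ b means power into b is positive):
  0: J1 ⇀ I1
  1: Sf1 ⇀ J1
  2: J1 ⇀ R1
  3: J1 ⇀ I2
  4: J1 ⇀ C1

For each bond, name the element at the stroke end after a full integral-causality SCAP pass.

β1 →Sf1  (Sf1: flow source, stroke at near end)
β0 →I1  (I1: I, integral causality)
β3 →I2  (I2: I, integral causality)
β4 →J1  (C1 outputs effort q/C1)
β2 →R1  (0-jn J1 has e-setter on 4)

β0 |I1
β1 |Sf1
β2 |R1
β3 |I2
β4 |J1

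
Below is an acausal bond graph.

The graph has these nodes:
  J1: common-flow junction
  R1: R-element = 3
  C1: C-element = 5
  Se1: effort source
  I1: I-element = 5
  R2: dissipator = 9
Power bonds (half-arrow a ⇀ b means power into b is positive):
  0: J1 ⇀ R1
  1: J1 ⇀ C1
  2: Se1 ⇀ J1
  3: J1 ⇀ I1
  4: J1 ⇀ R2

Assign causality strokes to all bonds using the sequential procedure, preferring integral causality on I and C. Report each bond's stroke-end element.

b0 →J1
b1 →J1
b2 →J1
b3 →I1
b4 →J1

β2 stroke at J1  (source Se1 imposes e)
β1 stroke at J1  (C1 integral (e out))
β3 stroke at I1  (prefer integral on I1)
β0 stroke at J1  (1-jn J1 has f-setter on 3)
β4 stroke at J1  (1-jn J1 has f-setter on 3)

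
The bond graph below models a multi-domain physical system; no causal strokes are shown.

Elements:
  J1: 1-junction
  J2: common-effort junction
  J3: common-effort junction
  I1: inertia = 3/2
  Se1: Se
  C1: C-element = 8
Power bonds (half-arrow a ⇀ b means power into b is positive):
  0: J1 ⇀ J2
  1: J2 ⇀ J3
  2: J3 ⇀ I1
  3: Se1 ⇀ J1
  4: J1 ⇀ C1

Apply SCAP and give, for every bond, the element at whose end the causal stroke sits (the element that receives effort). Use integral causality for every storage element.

bond 0 →J2
bond 1 →J3
bond 2 →I1
bond 3 →J1
bond 4 →J1

b3 stroke→J1  (Se1 (Se) sets effort on bond)
b2 stroke→I1  (prefer integral on I1)
b1 stroke→J3  (closing 0-jn rule on J3)
b0 stroke→J2  (J2 needs exactly one e-in)
b4 stroke→J1  (common-f at J1 fixed by 0)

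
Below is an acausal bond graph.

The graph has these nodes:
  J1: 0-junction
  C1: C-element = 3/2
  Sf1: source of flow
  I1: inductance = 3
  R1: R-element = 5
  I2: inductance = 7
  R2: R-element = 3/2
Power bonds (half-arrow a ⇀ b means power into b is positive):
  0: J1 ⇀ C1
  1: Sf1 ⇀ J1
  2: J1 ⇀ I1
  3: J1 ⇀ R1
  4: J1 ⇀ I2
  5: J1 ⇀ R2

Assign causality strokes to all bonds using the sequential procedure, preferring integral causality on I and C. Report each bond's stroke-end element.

β1 →Sf1  (Sf1 (Sf) sets flow on bond)
β0 →J1  (prefer integral on C1)
β2 →I1  (J1 effort already set via bond 0)
β3 →R1  (J1: bond 0 brought effort, rest push out)
β4 →I2  (J1: bond 0 brought effort, rest push out)
β5 →R2  (J1: bond 0 brought effort, rest push out)

b0 stroke→J1
b1 stroke→Sf1
b2 stroke→I1
b3 stroke→R1
b4 stroke→I2
b5 stroke→R2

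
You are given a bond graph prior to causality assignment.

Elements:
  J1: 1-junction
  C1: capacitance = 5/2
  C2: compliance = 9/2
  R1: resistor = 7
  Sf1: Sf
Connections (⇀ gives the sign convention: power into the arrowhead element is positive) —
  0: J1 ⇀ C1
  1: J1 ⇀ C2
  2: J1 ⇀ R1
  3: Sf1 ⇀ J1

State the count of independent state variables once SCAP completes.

bond 3 →Sf1  (Sf1: flow source, stroke at near end)
bond 0 →J1  (common-f at J1 fixed by 3)
bond 1 →J1  (J1: bond 3 brought flow, rest push out)
bond 2 →J1  (common-f at J1 fixed by 3)

2  (C1, C2 all integral)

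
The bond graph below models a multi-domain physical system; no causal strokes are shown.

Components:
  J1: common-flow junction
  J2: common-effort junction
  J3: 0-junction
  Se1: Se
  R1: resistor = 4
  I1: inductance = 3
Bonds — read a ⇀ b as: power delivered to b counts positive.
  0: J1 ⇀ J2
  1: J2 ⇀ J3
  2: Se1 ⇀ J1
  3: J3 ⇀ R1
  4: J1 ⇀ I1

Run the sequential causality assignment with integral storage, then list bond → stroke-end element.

b0 |J1
b1 |J2
b2 |J1
b3 |J3
b4 |I1

bond 2 →J1  (Se1 fixes effort; stroke away)
bond 4 →I1  (I1 integral (f out))
bond 0 →J1  (1-jn J1 has f-setter on 4)
bond 1 →J2  (only one effort-in slot at J2)
bond 3 →J3  (J3 needs exactly one e-in)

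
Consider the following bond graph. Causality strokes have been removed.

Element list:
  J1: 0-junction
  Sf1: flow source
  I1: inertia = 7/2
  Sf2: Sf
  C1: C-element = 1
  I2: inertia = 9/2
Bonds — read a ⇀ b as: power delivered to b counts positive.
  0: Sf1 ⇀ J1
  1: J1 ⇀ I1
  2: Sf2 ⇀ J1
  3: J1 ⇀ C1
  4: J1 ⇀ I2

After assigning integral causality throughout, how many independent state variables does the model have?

b0 stroke at Sf1  (Sf1: flow source, stroke at near end)
b2 stroke at Sf2  (Sf2 (Sf) sets flow on bond)
b1 stroke at I1  (I1 outputs flow p/I1)
b3 stroke at J1  (C1 integral (e out))
b4 stroke at I2  (J1: bond 3 brought effort, rest push out)

3  (C1, I1, I2 all integral)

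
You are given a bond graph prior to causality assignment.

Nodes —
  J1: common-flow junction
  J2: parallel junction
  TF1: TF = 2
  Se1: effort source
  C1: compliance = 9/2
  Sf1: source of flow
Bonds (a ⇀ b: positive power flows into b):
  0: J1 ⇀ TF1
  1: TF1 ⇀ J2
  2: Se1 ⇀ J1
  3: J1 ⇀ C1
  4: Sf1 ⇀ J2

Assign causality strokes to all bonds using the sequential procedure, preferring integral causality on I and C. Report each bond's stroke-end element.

β2 |J1  (Se1 fixes effort; stroke away)
β4 |Sf1  (Sf1 (Sf) sets flow on bond)
β1 |J2  (J2 needs exactly one e-in)
β0 |TF1  (TF1 one-in-one-out from 1)
β3 |J1  (1-jn J1 has f-setter on 0)

#0 stroke at TF1
#1 stroke at J2
#2 stroke at J1
#3 stroke at J1
#4 stroke at Sf1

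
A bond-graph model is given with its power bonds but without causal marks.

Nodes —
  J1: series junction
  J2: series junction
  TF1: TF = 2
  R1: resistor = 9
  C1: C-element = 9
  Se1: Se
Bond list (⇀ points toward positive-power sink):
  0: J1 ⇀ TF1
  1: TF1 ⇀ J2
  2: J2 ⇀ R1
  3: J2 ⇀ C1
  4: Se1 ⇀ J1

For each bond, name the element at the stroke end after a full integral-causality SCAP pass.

#0 stroke at TF1
#1 stroke at J2
#2 stroke at R1
#3 stroke at J2
#4 stroke at J1

bond 4 →J1  (source Se1 imposes e)
bond 0 →TF1  (J1 needs exactly one f-in)
bond 1 →J2  (TF1: transformer flips bond 0)
bond 3 →J2  (C1 outputs effort q/C1)
bond 2 →R1  (J2: last free bond brings flow in)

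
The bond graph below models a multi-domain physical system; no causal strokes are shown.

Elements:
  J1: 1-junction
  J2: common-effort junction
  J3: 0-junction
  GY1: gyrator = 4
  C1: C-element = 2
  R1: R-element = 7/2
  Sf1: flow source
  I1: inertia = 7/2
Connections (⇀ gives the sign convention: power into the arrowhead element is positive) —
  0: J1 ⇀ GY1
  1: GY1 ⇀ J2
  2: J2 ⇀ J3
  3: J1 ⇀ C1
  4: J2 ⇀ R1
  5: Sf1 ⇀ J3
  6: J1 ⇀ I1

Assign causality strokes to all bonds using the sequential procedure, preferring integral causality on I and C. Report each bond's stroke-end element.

#0 |J1
#1 |J2
#2 |J3
#3 |J1
#4 |R1
#5 |Sf1
#6 |I1

β5 stroke at Sf1  (Sf1: flow source, stroke at near end)
β2 stroke at J3  (only one effort-in slot at J3)
β3 stroke at J1  (C1 outputs effort q/C1)
β6 stroke at I1  (I1: I, integral causality)
β0 stroke at J1  (J1: bond 6 brought flow, rest push out)
β1 stroke at J2  (through GY1, causality inverts; strokes same side of GY1)
β4 stroke at R1  (J2 effort already set via bond 1)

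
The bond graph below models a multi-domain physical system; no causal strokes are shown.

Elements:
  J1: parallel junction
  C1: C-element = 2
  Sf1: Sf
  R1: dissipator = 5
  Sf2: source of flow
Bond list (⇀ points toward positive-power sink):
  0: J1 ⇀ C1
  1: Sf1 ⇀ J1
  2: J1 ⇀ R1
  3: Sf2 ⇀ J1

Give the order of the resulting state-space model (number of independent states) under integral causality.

1  (C1 all integral)

b1 →Sf1  (Sf1 (Sf) sets flow on bond)
b3 →Sf2  (Sf2 (Sf) sets flow on bond)
b0 →J1  (prefer integral on C1)
b2 →R1  (common-e at J1 fixed by 0)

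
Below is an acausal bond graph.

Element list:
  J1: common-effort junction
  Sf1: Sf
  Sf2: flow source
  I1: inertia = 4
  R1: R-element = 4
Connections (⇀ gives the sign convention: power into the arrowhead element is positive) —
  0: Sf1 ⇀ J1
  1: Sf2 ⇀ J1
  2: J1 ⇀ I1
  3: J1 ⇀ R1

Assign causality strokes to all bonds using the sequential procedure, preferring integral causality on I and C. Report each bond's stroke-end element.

b0 stroke→Sf1  (source Sf1 imposes f)
b1 stroke→Sf2  (source Sf2 imposes f)
b2 stroke→I1  (I1 integral (f out))
b3 stroke→J1  (only one effort-in slot at J1)

b0 stroke→Sf1
b1 stroke→Sf2
b2 stroke→I1
b3 stroke→J1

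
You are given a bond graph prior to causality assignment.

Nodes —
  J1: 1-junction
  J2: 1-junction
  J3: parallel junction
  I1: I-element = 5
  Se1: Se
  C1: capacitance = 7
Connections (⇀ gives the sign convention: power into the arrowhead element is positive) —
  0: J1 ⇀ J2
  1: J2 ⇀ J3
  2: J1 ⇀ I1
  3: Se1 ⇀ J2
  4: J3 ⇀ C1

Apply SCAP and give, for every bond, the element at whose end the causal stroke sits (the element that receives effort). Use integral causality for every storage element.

bond 0 stroke at J1
bond 1 stroke at J2
bond 2 stroke at I1
bond 3 stroke at J2
bond 4 stroke at J3

b3 stroke at J2  (Se1: effort source, stroke at far end)
b2 stroke at I1  (I1: I, integral causality)
b0 stroke at J1  (J1 flow already set via bond 2)
b1 stroke at J2  (J2 flow already set via bond 0)
b4 stroke at J3  (J3: last free bond brings effort in)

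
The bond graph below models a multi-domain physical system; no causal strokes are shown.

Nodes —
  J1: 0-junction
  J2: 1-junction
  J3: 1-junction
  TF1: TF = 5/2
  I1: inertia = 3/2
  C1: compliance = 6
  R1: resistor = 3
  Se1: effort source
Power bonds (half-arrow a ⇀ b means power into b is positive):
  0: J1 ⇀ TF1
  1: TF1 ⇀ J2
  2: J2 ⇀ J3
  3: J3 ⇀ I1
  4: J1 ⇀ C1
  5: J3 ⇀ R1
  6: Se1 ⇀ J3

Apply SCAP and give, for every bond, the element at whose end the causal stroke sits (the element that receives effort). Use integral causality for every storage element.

bond 0 stroke at TF1
bond 1 stroke at J2
bond 2 stroke at J3
bond 3 stroke at I1
bond 4 stroke at J1
bond 5 stroke at J3
bond 6 stroke at J3

β6 →J3  (Se1 (Se) sets effort on bond)
β3 →I1  (I1 integral (f out))
β2 →J3  (1-jn J3 has f-setter on 3)
β5 →J3  (common-f at J3 fixed by 3)
β1 →J2  (J2 flow already set via bond 2)
β0 →TF1  (through TF1, causality passes straight; one stroke at TF1)
β4 →J1  (only one effort-in slot at J1)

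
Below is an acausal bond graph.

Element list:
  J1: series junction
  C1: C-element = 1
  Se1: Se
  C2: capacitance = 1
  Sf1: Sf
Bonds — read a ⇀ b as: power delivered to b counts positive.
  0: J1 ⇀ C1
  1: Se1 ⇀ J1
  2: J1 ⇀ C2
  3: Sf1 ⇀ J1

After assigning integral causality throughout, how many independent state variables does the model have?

2  (C1, C2 all integral)

β1 stroke→J1  (source Se1 imposes e)
β3 stroke→Sf1  (Sf1 fixes flow; stroke at Sf1)
β0 stroke→J1  (common-f at J1 fixed by 3)
β2 stroke→J1  (common-f at J1 fixed by 3)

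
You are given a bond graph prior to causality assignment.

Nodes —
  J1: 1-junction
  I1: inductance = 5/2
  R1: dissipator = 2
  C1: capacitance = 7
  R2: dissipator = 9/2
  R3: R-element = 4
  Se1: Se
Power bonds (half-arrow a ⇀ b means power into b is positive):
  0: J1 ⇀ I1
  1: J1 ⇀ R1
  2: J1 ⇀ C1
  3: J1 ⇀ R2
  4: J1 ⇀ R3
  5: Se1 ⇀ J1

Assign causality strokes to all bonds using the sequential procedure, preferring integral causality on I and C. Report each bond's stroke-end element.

#5 stroke→J1  (Se1: effort source, stroke at far end)
#0 stroke→I1  (I1 outputs flow p/I1)
#1 stroke→J1  (1-jn J1 has f-setter on 0)
#2 stroke→J1  (common-f at J1 fixed by 0)
#3 stroke→J1  (common-f at J1 fixed by 0)
#4 stroke→J1  (J1 flow already set via bond 0)

b0 |I1
b1 |J1
b2 |J1
b3 |J1
b4 |J1
b5 |J1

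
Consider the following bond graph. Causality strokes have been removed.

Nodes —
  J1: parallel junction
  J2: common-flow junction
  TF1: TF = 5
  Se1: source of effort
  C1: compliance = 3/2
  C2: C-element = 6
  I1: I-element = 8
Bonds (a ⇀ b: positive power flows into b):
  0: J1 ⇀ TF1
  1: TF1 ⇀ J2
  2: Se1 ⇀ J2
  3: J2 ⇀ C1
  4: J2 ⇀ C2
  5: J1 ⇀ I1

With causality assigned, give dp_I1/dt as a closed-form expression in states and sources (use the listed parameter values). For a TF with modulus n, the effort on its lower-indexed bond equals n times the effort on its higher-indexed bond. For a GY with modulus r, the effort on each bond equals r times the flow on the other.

#2 stroke→J2  (source Se1 imposes e)
#3 stroke→J2  (prefer integral on C1)
#4 stroke→J2  (prefer integral on C2)
#1 stroke→TF1  (closing 1-jn rule on J2)
#0 stroke→J1  (through TF1, causality passes straight; one stroke at TF1)
#5 stroke→I1  (J1: bond 0 brought effort, rest push out)

dp_I1/dt = -5*E_Se1 + 10*q_C1/3 + 5*q_C2/6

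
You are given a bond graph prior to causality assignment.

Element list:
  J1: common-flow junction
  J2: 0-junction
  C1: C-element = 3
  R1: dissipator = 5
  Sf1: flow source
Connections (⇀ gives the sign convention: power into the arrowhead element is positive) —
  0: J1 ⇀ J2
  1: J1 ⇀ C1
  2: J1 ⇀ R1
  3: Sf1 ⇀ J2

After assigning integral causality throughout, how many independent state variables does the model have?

β3 stroke at Sf1  (source Sf1 imposes f)
β0 stroke at J2  (J2 needs exactly one e-in)
β1 stroke at J1  (1-jn J1 has f-setter on 0)
β2 stroke at J1  (J1: bond 0 brought flow, rest push out)

1  (C1 all integral)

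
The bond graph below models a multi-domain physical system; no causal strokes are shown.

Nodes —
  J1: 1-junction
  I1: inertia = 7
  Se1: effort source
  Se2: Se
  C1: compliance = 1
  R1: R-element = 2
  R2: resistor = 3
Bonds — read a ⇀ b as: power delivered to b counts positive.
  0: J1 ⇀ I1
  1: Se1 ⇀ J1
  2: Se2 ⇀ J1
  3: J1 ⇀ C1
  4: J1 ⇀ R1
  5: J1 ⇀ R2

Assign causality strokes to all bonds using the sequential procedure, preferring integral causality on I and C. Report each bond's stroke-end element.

bond 1 stroke→J1  (source Se1 imposes e)
bond 2 stroke→J1  (Se2 (Se) sets effort on bond)
bond 0 stroke→I1  (prefer integral on I1)
bond 3 stroke→J1  (J1: bond 0 brought flow, rest push out)
bond 4 stroke→J1  (J1: bond 0 brought flow, rest push out)
bond 5 stroke→J1  (common-f at J1 fixed by 0)

bond 0 |I1
bond 1 |J1
bond 2 |J1
bond 3 |J1
bond 4 |J1
bond 5 |J1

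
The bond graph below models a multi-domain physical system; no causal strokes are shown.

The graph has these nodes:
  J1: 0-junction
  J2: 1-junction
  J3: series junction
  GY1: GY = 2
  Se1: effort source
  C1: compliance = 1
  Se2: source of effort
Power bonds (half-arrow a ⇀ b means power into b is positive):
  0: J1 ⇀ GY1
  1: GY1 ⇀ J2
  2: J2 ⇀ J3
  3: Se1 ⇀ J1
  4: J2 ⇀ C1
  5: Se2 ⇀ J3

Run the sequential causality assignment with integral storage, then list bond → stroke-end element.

b0 →GY1
b1 →GY1
b2 →J2
b3 →J1
b4 →J2
b5 →J3

b3 stroke→J1  (Se1 fixes effort; stroke away)
b5 stroke→J3  (Se2 fixes effort; stroke away)
b0 stroke→GY1  (common-e at J1 fixed by 3)
b2 stroke→J2  (J3: last free bond brings flow in)
b1 stroke→GY1  (GY GY1: same side as bond 0)
b4 stroke→J2  (J2 flow already set via bond 1)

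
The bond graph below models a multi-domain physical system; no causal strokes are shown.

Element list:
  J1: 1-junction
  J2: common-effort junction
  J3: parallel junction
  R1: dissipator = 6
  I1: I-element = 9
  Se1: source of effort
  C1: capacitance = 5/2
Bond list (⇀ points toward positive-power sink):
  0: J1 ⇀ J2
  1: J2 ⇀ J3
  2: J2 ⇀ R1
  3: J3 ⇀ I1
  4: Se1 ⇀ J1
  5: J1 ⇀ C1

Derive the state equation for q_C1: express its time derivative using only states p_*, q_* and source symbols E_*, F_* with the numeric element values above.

dq_C1/dt = E_Se1/6 + p_I1/9 - q_C1/15

β4 stroke→J1  (Se1: effort source, stroke at far end)
β3 stroke→I1  (I1: I, integral causality)
β1 stroke→J3  (J3 needs exactly one e-in)
β5 stroke→J1  (prefer integral on C1)
β0 stroke→J2  (J1: last free bond brings flow in)
β2 stroke→R1  (common-e at J2 fixed by 0)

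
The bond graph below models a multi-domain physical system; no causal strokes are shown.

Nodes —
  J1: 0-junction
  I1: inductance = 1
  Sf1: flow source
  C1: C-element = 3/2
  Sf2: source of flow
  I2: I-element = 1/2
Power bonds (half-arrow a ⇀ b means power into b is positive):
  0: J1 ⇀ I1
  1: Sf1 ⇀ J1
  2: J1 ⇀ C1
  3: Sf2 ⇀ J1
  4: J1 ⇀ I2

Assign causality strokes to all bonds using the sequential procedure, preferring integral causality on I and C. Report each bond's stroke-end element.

#0 |I1
#1 |Sf1
#2 |J1
#3 |Sf2
#4 |I2

b1 stroke at Sf1  (Sf1: flow source, stroke at near end)
b3 stroke at Sf2  (Sf2 (Sf) sets flow on bond)
b0 stroke at I1  (I1: I, integral causality)
b2 stroke at J1  (C1 integral (e out))
b4 stroke at I2  (0-jn J1 has e-setter on 2)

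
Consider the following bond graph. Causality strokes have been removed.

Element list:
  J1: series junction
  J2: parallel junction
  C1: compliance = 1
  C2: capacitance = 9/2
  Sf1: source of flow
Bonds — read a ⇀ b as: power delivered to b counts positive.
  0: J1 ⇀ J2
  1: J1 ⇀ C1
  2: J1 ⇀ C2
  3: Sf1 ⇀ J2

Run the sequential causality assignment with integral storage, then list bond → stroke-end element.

bond 3 →Sf1  (Sf1 (Sf) sets flow on bond)
bond 0 →J2  (J2 needs exactly one e-in)
bond 1 →J1  (common-f at J1 fixed by 0)
bond 2 →J1  (J1: bond 0 brought flow, rest push out)

b0 |J2
b1 |J1
b2 |J1
b3 |Sf1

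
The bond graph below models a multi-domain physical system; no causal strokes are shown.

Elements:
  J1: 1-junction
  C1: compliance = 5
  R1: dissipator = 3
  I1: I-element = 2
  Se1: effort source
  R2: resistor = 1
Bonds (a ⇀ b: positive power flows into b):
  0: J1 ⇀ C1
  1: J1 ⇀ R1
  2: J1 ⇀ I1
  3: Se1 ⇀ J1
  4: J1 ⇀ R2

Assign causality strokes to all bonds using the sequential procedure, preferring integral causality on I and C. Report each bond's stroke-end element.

#0 stroke→J1
#1 stroke→J1
#2 stroke→I1
#3 stroke→J1
#4 stroke→J1

b3 stroke→J1  (Se1 (Se) sets effort on bond)
b0 stroke→J1  (prefer integral on C1)
b2 stroke→I1  (I1 outputs flow p/I1)
b1 stroke→J1  (J1: bond 2 brought flow, rest push out)
b4 stroke→J1  (common-f at J1 fixed by 2)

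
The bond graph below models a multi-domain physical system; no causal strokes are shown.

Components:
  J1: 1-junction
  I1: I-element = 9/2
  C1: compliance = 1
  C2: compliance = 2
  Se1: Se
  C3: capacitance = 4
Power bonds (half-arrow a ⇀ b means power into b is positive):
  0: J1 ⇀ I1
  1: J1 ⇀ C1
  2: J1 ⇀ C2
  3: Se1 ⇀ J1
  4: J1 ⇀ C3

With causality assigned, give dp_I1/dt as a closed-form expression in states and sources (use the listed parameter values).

dp_I1/dt = E_Se1 - q_C1 - q_C2/2 - q_C3/4

bond 3 →J1  (source Se1 imposes e)
bond 0 →I1  (I1 outputs flow p/I1)
bond 1 →J1  (J1 flow already set via bond 0)
bond 2 →J1  (J1 flow already set via bond 0)
bond 4 →J1  (common-f at J1 fixed by 0)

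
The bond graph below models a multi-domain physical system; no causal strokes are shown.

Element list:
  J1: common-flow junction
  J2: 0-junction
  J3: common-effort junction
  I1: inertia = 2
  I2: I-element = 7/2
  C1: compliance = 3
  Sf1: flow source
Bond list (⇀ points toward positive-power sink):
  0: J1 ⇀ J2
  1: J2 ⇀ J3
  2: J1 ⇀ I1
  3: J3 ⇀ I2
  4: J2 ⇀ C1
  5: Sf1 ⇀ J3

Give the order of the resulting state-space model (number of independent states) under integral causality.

3  (C1, I1, I2 all integral)

β5 →Sf1  (Sf1: flow source, stroke at near end)
β2 →I1  (I1: I, integral causality)
β0 →J1  (J1 flow already set via bond 2)
β3 →I2  (I2 integral (f out))
β1 →J3  (J3 needs exactly one e-in)
β4 →J2  (only one effort-in slot at J2)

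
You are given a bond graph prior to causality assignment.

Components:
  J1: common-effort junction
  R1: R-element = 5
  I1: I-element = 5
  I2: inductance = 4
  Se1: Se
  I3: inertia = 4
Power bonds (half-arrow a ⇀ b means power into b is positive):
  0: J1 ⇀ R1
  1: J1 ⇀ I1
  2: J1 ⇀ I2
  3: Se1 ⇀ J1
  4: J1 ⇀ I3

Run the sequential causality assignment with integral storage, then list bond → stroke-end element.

b0 →R1
b1 →I1
b2 →I2
b3 →J1
b4 →I3

b3 |J1  (source Se1 imposes e)
b0 |R1  (common-e at J1 fixed by 3)
b1 |I1  (0-jn J1 has e-setter on 3)
b2 |I2  (common-e at J1 fixed by 3)
b4 |I3  (J1: bond 3 brought effort, rest push out)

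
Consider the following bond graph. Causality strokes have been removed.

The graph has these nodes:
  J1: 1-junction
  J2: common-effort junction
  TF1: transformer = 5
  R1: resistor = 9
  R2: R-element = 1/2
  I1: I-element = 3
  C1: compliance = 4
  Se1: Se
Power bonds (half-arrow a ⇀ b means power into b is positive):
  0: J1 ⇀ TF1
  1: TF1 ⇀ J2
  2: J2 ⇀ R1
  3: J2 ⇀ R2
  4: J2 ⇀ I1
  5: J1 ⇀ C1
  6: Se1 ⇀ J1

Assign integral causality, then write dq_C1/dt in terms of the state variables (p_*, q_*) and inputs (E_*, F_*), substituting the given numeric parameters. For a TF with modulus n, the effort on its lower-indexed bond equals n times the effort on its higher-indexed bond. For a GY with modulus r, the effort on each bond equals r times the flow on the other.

dq_C1/dt = 19*E_Se1/225 + p_I1/15 - 19*q_C1/900

β6 |J1  (Se1 fixes effort; stroke away)
β4 |I1  (I1 outputs flow p/I1)
β5 |J1  (prefer integral on C1)
β0 |TF1  (closing 1-jn rule on J1)
β1 |J2  (through TF1, causality passes straight; one stroke at TF1)
β2 |R1  (common-e at J2 fixed by 1)
β3 |R2  (J2: bond 1 brought effort, rest push out)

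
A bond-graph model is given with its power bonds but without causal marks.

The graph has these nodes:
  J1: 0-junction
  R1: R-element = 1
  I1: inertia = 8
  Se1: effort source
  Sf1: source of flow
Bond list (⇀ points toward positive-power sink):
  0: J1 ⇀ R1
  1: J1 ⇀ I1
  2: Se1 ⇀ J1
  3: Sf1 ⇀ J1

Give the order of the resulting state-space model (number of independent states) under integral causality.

1  (I1 all integral)

#2 stroke at J1  (Se1 (Se) sets effort on bond)
#3 stroke at Sf1  (Sf1: flow source, stroke at near end)
#0 stroke at R1  (J1 effort already set via bond 2)
#1 stroke at I1  (0-jn J1 has e-setter on 2)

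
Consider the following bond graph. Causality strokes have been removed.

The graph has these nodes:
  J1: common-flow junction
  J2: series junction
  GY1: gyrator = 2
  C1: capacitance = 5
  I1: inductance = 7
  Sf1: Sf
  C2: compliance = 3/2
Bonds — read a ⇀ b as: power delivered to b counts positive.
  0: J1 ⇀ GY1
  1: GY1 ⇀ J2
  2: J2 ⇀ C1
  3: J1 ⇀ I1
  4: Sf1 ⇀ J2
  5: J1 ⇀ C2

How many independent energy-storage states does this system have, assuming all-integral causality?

3  (C1, C2, I1 all integral)

β4 →Sf1  (source Sf1 imposes f)
β1 →J2  (J2: bond 4 brought flow, rest push out)
β2 →J2  (J2: bond 4 brought flow, rest push out)
β0 →J1  (GY GY1: same side as bond 1)
β3 →I1  (I1: I, integral causality)
β5 →J1  (common-f at J1 fixed by 3)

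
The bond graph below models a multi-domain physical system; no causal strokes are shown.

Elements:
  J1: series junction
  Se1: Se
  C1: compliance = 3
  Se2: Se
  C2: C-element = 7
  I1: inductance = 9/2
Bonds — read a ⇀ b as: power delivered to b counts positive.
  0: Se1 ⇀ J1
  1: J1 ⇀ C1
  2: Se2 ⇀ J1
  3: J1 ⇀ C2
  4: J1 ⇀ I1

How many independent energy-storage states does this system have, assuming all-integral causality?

3  (C1, C2, I1 all integral)

#0 →J1  (Se1: effort source, stroke at far end)
#2 →J1  (Se2 (Se) sets effort on bond)
#1 →J1  (C1 outputs effort q/C1)
#3 →J1  (C2: C, integral causality)
#4 →I1  (J1: last free bond brings flow in)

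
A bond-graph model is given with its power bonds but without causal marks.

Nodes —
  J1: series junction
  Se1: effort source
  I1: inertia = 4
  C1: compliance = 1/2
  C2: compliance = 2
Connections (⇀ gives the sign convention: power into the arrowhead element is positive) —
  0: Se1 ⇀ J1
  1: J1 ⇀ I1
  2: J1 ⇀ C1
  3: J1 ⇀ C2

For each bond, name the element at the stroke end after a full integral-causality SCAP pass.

bond 0 stroke→J1
bond 1 stroke→I1
bond 2 stroke→J1
bond 3 stroke→J1

bond 0 stroke→J1  (Se1 (Se) sets effort on bond)
bond 1 stroke→I1  (I1 outputs flow p/I1)
bond 2 stroke→J1  (1-jn J1 has f-setter on 1)
bond 3 stroke→J1  (J1 flow already set via bond 1)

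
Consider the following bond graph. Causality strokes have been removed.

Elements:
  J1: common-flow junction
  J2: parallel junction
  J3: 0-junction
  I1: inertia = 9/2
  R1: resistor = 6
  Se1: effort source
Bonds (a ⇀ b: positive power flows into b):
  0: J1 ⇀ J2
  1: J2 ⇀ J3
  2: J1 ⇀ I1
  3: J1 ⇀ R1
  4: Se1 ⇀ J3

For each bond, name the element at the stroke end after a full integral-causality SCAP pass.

#0 |J1
#1 |J2
#2 |I1
#3 |J1
#4 |J3

bond 4 |J3  (Se1 fixes effort; stroke away)
bond 1 |J2  (J3 effort already set via bond 4)
bond 0 |J1  (0-jn J2 has e-setter on 1)
bond 2 |I1  (prefer integral on I1)
bond 3 |J1  (1-jn J1 has f-setter on 2)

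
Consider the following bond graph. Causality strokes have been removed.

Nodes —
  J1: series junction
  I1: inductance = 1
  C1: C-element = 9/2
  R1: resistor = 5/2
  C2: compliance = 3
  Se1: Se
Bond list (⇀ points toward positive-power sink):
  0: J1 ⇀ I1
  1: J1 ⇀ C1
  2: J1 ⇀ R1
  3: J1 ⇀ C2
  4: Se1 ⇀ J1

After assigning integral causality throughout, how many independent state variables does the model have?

bond 4 →J1  (Se1: effort source, stroke at far end)
bond 0 →I1  (prefer integral on I1)
bond 1 →J1  (1-jn J1 has f-setter on 0)
bond 2 →J1  (common-f at J1 fixed by 0)
bond 3 →J1  (common-f at J1 fixed by 0)

3  (C1, C2, I1 all integral)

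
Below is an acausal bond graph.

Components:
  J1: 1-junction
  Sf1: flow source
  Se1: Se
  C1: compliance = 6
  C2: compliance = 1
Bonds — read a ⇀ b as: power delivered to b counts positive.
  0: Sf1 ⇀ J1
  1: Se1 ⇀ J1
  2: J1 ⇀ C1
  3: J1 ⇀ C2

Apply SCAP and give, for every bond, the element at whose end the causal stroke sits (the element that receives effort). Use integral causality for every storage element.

b0 |Sf1
b1 |J1
b2 |J1
b3 |J1

#0 →Sf1  (Sf1: flow source, stroke at near end)
#1 →J1  (Se1 fixes effort; stroke away)
#2 →J1  (J1 flow already set via bond 0)
#3 →J1  (common-f at J1 fixed by 0)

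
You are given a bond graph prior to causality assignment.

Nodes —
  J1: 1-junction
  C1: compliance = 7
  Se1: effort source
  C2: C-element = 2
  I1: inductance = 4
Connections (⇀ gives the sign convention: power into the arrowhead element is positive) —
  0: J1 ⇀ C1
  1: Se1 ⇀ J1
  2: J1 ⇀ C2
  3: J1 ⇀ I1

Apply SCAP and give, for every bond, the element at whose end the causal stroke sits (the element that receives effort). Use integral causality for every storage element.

bond 1 stroke at J1  (source Se1 imposes e)
bond 0 stroke at J1  (prefer integral on C1)
bond 2 stroke at J1  (C2 integral (e out))
bond 3 stroke at I1  (closing 1-jn rule on J1)

#0 stroke at J1
#1 stroke at J1
#2 stroke at J1
#3 stroke at I1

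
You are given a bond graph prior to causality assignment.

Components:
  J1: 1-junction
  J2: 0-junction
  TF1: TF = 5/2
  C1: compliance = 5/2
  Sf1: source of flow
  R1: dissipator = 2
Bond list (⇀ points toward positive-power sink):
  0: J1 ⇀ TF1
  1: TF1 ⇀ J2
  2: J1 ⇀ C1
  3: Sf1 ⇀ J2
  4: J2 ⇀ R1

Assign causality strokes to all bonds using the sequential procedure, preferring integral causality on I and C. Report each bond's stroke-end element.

b0 stroke at TF1
b1 stroke at J2
b2 stroke at J1
b3 stroke at Sf1
b4 stroke at R1

#3 →Sf1  (source Sf1 imposes f)
#2 →J1  (C1 integral (e out))
#0 →TF1  (J1: last free bond brings flow in)
#1 →J2  (TF1: transformer flips bond 0)
#4 →R1  (J2 effort already set via bond 1)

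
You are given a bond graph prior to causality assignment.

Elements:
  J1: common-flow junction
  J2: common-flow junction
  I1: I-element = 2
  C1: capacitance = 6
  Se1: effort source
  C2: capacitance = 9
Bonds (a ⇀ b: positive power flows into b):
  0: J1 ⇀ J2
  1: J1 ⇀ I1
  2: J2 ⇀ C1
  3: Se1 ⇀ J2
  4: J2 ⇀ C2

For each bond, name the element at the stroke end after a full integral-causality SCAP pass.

bond 0 |J1
bond 1 |I1
bond 2 |J2
bond 3 |J2
bond 4 |J2

b3 stroke at J2  (Se1 (Se) sets effort on bond)
b1 stroke at I1  (prefer integral on I1)
b0 stroke at J1  (J1: bond 1 brought flow, rest push out)
b2 stroke at J2  (J2: bond 0 brought flow, rest push out)
b4 stroke at J2  (1-jn J2 has f-setter on 0)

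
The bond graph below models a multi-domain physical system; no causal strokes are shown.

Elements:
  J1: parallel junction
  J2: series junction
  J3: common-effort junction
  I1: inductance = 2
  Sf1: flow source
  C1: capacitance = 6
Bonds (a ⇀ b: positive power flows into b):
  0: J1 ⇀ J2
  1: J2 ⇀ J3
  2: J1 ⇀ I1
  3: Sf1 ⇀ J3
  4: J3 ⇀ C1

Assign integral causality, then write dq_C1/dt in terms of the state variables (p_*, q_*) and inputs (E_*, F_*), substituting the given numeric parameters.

dq_C1/dt = F_Sf1 - p_I1/2

β3 stroke at Sf1  (Sf1 (Sf) sets flow on bond)
β2 stroke at I1  (I1: I, integral causality)
β0 stroke at J1  (closing 0-jn rule on J1)
β1 stroke at J2  (J2 flow already set via bond 0)
β4 stroke at J3  (J3 needs exactly one e-in)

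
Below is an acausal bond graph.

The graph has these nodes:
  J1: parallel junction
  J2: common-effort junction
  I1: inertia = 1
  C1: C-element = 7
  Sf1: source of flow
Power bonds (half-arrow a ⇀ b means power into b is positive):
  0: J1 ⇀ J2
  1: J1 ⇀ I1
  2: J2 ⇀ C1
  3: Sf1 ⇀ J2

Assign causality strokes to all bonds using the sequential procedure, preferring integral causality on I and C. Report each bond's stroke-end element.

#3 |Sf1  (Sf1 fixes flow; stroke at Sf1)
#1 |I1  (I1 integral (f out))
#0 |J1  (J1 needs exactly one e-in)
#2 |J2  (J2 needs exactly one e-in)

bond 0 |J1
bond 1 |I1
bond 2 |J2
bond 3 |Sf1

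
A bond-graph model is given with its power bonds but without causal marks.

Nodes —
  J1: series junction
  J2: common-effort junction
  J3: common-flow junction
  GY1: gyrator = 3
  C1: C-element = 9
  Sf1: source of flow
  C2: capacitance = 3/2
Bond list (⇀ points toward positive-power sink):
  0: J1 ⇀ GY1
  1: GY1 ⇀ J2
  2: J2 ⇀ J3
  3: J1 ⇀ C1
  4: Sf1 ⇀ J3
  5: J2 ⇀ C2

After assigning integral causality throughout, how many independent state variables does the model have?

β4 stroke→Sf1  (source Sf1 imposes f)
β2 stroke→J3  (J3 flow already set via bond 4)
β3 stroke→J1  (C1 outputs effort q/C1)
β0 stroke→GY1  (J1: last free bond brings flow in)
β1 stroke→GY1  (GY GY1: same side as bond 0)
β5 stroke→J2  (only one effort-in slot at J2)

2  (C1, C2 all integral)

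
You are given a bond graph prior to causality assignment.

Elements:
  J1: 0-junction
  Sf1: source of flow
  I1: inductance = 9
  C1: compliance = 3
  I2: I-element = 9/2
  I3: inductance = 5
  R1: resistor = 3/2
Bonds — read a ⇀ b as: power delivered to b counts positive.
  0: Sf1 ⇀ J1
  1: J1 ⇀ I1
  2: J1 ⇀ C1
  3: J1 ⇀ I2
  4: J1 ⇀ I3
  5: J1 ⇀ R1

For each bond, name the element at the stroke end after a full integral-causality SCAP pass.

β0 →Sf1  (Sf1 fixes flow; stroke at Sf1)
β1 →I1  (I1 integral (f out))
β2 →J1  (C1 outputs effort q/C1)
β3 →I2  (common-e at J1 fixed by 2)
β4 →I3  (J1: bond 2 brought effort, rest push out)
β5 →R1  (common-e at J1 fixed by 2)

bond 0 stroke at Sf1
bond 1 stroke at I1
bond 2 stroke at J1
bond 3 stroke at I2
bond 4 stroke at I3
bond 5 stroke at R1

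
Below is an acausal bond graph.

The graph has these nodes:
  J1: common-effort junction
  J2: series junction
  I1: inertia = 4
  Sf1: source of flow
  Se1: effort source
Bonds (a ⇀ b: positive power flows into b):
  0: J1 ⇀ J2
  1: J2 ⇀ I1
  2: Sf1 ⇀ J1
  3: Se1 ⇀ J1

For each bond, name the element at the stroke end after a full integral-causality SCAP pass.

β0 →J2
β1 →I1
β2 →Sf1
β3 →J1

#2 |Sf1  (Sf1: flow source, stroke at near end)
#3 |J1  (Se1 (Se) sets effort on bond)
#0 |J2  (J1: bond 3 brought effort, rest push out)
#1 |I1  (J2: last free bond brings flow in)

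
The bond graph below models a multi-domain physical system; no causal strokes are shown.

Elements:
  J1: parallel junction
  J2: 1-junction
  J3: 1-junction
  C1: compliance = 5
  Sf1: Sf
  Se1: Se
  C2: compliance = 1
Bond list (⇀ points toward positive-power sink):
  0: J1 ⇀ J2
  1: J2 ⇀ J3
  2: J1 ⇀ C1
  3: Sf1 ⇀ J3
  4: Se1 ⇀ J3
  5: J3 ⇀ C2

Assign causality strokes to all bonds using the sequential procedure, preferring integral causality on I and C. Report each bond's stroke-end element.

β3 →Sf1  (Sf1: flow source, stroke at near end)
β4 →J3  (source Se1 imposes e)
β1 →J3  (J3 flow already set via bond 3)
β5 →J3  (J3 flow already set via bond 3)
β0 →J2  (J2: bond 1 brought flow, rest push out)
β2 →J1  (J1 needs exactly one e-in)

b0 stroke→J2
b1 stroke→J3
b2 stroke→J1
b3 stroke→Sf1
b4 stroke→J3
b5 stroke→J3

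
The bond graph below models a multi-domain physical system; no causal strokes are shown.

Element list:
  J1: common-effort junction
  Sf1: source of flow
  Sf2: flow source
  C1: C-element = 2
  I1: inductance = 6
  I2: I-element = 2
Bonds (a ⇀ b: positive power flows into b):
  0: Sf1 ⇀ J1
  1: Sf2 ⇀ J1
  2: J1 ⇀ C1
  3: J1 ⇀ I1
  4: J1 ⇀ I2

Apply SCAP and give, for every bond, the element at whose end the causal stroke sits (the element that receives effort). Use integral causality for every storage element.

#0 stroke→Sf1
#1 stroke→Sf2
#2 stroke→J1
#3 stroke→I1
#4 stroke→I2

b0 →Sf1  (Sf1 fixes flow; stroke at Sf1)
b1 →Sf2  (Sf2 (Sf) sets flow on bond)
b2 →J1  (C1: C, integral causality)
b3 →I1  (J1 effort already set via bond 2)
b4 →I2  (J1 effort already set via bond 2)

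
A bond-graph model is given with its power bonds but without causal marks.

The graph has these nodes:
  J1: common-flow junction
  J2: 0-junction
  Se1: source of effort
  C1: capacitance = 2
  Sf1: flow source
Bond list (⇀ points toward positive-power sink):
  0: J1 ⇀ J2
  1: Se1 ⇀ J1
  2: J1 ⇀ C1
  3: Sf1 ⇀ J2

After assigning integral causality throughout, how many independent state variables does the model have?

β1 stroke→J1  (source Se1 imposes e)
β3 stroke→Sf1  (Sf1 fixes flow; stroke at Sf1)
β0 stroke→J2  (closing 0-jn rule on J2)
β2 stroke→J1  (1-jn J1 has f-setter on 0)

1  (C1 all integral)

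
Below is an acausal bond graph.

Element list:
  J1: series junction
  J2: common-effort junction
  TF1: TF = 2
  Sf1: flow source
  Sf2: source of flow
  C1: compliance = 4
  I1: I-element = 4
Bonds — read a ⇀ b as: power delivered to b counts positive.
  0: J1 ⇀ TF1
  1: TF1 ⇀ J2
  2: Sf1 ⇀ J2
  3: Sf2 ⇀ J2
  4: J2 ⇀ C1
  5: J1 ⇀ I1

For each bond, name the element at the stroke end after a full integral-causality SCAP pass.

#2 stroke at Sf1  (source Sf1 imposes f)
#3 stroke at Sf2  (Sf2 fixes flow; stroke at Sf2)
#4 stroke at J2  (prefer integral on C1)
#1 stroke at TF1  (0-jn J2 has e-setter on 4)
#0 stroke at J1  (TF1 one-in-one-out from 1)
#5 stroke at I1  (only one flow-in slot at J1)

#0 stroke→J1
#1 stroke→TF1
#2 stroke→Sf1
#3 stroke→Sf2
#4 stroke→J2
#5 stroke→I1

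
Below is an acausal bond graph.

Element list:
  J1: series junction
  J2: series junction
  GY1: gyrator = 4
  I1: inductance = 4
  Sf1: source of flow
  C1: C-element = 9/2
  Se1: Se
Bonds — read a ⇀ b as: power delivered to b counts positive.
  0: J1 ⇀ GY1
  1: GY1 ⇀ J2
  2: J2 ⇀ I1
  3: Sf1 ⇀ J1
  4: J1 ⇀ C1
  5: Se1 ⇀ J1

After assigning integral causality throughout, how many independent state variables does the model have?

β3 stroke at Sf1  (Sf1: flow source, stroke at near end)
β5 stroke at J1  (Se1: effort source, stroke at far end)
β0 stroke at J1  (J1: bond 3 brought flow, rest push out)
β4 stroke at J1  (J1: bond 3 brought flow, rest push out)
β1 stroke at J2  (GY1: gyrator matches bond 0)
β2 stroke at I1  (only one flow-in slot at J2)

2  (C1, I1 all integral)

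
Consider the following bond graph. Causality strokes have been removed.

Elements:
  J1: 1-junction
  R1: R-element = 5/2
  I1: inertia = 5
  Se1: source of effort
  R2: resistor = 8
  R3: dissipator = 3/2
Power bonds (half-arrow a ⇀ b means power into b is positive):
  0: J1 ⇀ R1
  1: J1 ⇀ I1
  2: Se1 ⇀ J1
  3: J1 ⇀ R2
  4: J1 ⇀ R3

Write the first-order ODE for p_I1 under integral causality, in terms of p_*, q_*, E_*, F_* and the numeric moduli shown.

dp_I1/dt = E_Se1 - 12*p_I1/5

bond 2 →J1  (Se1: effort source, stroke at far end)
bond 1 →I1  (I1 integral (f out))
bond 0 →J1  (J1 flow already set via bond 1)
bond 3 →J1  (J1 flow already set via bond 1)
bond 4 →J1  (J1: bond 1 brought flow, rest push out)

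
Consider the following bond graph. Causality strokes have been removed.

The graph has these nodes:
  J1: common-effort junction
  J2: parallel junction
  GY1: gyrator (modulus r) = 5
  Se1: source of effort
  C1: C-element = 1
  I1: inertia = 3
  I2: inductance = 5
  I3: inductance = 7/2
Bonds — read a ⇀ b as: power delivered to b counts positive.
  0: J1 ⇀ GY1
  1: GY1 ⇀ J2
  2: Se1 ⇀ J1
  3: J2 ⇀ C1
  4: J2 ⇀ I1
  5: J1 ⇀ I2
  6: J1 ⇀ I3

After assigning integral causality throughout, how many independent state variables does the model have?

bond 2 stroke at J1  (Se1: effort source, stroke at far end)
bond 0 stroke at GY1  (J1: bond 2 brought effort, rest push out)
bond 5 stroke at I2  (common-e at J1 fixed by 2)
bond 6 stroke at I3  (J1: bond 2 brought effort, rest push out)
bond 1 stroke at GY1  (through GY1, causality inverts; strokes same side of GY1)
bond 3 stroke at J2  (C1 outputs effort q/C1)
bond 4 stroke at I1  (common-e at J2 fixed by 3)

4  (C1, I1, I2, I3 all integral)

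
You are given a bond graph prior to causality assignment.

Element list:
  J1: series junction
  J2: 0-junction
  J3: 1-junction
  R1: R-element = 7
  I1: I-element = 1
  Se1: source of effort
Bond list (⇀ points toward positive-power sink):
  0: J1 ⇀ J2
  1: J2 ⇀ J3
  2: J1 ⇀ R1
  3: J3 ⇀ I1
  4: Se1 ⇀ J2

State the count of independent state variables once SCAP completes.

1  (I1 all integral)

β4 |J2  (source Se1 imposes e)
β0 |J1  (J2: bond 4 brought effort, rest push out)
β1 |J3  (common-e at J2 fixed by 4)
β3 |I1  (closing 1-jn rule on J3)
β2 |R1  (J1: last free bond brings flow in)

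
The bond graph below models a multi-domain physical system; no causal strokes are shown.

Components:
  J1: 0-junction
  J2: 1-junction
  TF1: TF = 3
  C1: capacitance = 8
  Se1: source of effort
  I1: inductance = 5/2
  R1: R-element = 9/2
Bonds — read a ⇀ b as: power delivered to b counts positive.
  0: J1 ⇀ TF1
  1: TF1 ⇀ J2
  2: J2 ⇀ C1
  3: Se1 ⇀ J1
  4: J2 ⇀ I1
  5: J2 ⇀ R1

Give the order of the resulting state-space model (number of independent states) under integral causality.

2  (C1, I1 all integral)

bond 3 →J1  (source Se1 imposes e)
bond 0 →TF1  (J1 effort already set via bond 3)
bond 1 →J2  (through TF1, causality passes straight; one stroke at TF1)
bond 2 →J2  (C1: C, integral causality)
bond 4 →I1  (I1 outputs flow p/I1)
bond 5 →J2  (common-f at J2 fixed by 4)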